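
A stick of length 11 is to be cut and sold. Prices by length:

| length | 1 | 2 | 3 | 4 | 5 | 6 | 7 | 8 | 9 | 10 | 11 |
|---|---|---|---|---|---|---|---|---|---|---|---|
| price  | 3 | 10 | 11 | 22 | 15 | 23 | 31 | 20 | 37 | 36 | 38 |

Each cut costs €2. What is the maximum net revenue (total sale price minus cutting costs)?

Consider every possible first cut. net[k] is the best of p[i]+net[k−i] over all sellable i≤k, charging 2 whenever i<k.
net[1] = 3
net[2] = max(3+3-2, 10+0) = 10
net[3] = max(3+10-2, 10+3-2, 11+0) = 11
net[4] = max(3+11-2, 10+10-2, 11+3-2, 22+0) = 22
net[5] = max(3+22-2, 10+11-2, 11+10-2, 22+3-2, 15+0) = 23
net[6] = max(3+23-2, 10+22-2, 11+11-2, 22+10-2, 15+3-2, 23+0) = 30
net[7] = max(3+30-2, 10+23-2, 11+22-2, …, 23+3-2, 31+0) = 31
net[8] = max(3+31-2, 10+30-2, 11+23-2, …, 31+3-2, 20+0) = 42
net[9] = max(3+42-2, 10+31-2, 11+30-2, …, 20+3-2, 37+0) = 43
net[10] = max(3+43-2, 10+42-2, 11+31-2, …, 37+3-2, 36+0) = 50
net[11] = max(3+50-2, 10+43-2, 11+42-2, …, 36+3-2, 38+0) = 51
One optimal plan: pieces 4 + 4 + 2 + 1 (3 cuts) → €57 − €6 = €51.

51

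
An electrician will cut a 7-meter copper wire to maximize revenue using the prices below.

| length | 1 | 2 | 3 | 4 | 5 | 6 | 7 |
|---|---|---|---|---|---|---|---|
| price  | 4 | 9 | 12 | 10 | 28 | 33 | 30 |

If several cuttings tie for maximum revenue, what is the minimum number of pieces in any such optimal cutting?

Build r[k] bottom-up: r[k] = max over allowed piece i of (p[i] + r[k−i]).
r[1] = 4
r[2] = max(4+4, 9+0) = 9
r[3] = max(4+9, 9+4, 12+0) = 13
r[4] = max(4+13, 9+9, 12+4, 10+0) = 18
r[5] = max(4+18, 9+13, 12+9, 10+4, 28+0) = 28
r[6] = max(4+28, 9+18, 12+13, 10+9, 28+4, 33+0) = 33
r[7] = max(4+33, 9+28, 12+18, …, 33+4, 30+0) = 37
Maximum revenue is €37.
Now minimize piece count subject to staying optimal: for each k, pieces[k] = 1 + min over i with p[i]+r[k−i]=r[k] of pieces[k−i].
pieces[4] = 2
pieces[5] = 1
pieces[6] = 1
pieces[7] = 2

2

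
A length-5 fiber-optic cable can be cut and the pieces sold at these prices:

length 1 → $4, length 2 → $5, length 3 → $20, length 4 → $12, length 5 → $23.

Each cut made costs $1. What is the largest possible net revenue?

26

Let r[k] be the best obtainable value from length k. For each k, try every first piece i and keep the best of price[i] + r[k−i] minus the 1 cut fee when i<k.
r[1] = 4
r[2] = 7  (first piece 1, then r[1]=4)
r[3] = 20
r[4] = 23  (first piece 1, then r[3]=20)
r[5] = 26  (first piece 1, then r[4]=23)
One optimal plan: pieces 3 + 1 + 1 (2 cuts) → $28 − $2 = $26.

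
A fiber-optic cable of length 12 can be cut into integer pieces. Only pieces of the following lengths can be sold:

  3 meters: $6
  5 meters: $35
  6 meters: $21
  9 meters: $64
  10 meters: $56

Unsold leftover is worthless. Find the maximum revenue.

70

Build best[k] bottom-up: best[k] = max over allowed piece i of (p[i] + best[k−i]).
best[1] = 0
best[2] = 0
best[3] = 6
best[4] = 6
best[5] = max(6+0, 35+0) = 35
best[6] = max(6+6, 35+0, 21+0) = 35
best[7] = max(6+6, 35+0, 21+0) = 35
best[8] = max(6+35, 35+6, 21+0) = 41
best[9] = max(6+35, 35+6, 21+6, 64+0) = 64
best[10] = max(6+35, 35+35, 21+6, 64+0, 56+0) = 70
best[11] = max(6+41, 35+35, 21+35, 64+0, 56+0) = 70
best[12] = max(6+64, 35+35, 21+35, 64+6, 56+0) = 70
One optimal cutting: pieces 5 + 5 with 2 meters of scrap → $70.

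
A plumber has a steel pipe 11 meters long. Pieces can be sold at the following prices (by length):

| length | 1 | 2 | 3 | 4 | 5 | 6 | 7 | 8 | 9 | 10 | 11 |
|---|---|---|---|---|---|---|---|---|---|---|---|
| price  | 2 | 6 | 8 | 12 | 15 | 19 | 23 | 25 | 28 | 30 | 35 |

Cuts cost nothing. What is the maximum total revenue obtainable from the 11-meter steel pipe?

Build v[k] bottom-up: v[k] = max over allowed piece i of (p[i] + v[k−i]).
v[1] = 2
v[2] = 6
v[3] = 8  (first piece 1, then v[2]=6)
v[4] = 12  (first piece 2, then v[2]=6)
v[5] = 15
v[6] = 19
v[7] = 23
v[8] = 25  (first piece 1, then v[7]=23)
v[9] = 29  (first piece 2, then v[7]=23)
v[10] = 31  (first piece 1, then v[9]=29)
v[11] = 35  (first piece 2, then v[9]=29)
One optimal cutting: 7 + 2 + 2 → $23 + $6 + $6 = $35.

35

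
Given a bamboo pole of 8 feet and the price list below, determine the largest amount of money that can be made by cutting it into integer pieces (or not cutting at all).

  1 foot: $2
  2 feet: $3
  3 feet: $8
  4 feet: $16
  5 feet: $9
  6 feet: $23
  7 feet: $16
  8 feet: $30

Build best[k] bottom-up: best[k] = max over allowed piece i of (p[i] + best[k−i]).
best[1] = 2
best[2] = max(2+2, 3+0) = 4
best[3] = max(2+4, 3+2, 8+0) = 8
best[4] = max(2+8, 3+4, 8+2, 16+0) = 16
best[5] = max(2+16, 3+8, 8+4, 16+2, 9+0) = 18
best[6] = max(2+18, 3+16, 8+8, 16+4, 9+2, 23+0) = 23
best[7] = max(2+23, 3+18, 8+16, …, 23+2, 16+0) = 25
best[8] = max(2+25, 3+23, 8+18, …, 16+2, 30+0) = 32
One optimal cutting: 4 + 4 → $16 + $16 = $32.

32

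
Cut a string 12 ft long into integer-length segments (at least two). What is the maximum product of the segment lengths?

81

Let P[k] be the best product for length k (with at least one cut). For each first piece i, the rest contributes max(k−i, P[k−i]).
Small cases: P[2]=1, P[3]=2, P[4]=4, P[5]=6, P[6]=9, P[7]=12.
P[8] = 2·max(6,9) = 2·9 = 18
P[9] = 3·max(6,9) = 3·9 = 27
P[10] = 2·max(8,18) = 2·18 = 36
P[11] = 2·max(9,27) = 2·27 = 54
P[12] = 3·max(9,27) = 3·27 = 81
One optimal split: 3 + 3 + 3 + 3; product 3·3·3·3 = 81.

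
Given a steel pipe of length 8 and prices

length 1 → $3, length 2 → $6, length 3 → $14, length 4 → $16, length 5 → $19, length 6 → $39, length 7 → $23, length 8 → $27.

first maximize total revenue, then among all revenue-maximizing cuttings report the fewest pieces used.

2

Let r[k] be the best obtainable value from length k. For each k, try every first piece i and keep the best of price[i] + r[k−i].
r[1] = 3
r[2] = max(3+3, 6+0) = 6
r[3] = max(3+6, 6+3, 14+0) = 14
r[4] = max(3+14, 6+6, 14+3, 16+0) = 17
r[5] = max(3+17, 6+14, 14+6, 16+3, 19+0) = 20
r[6] = max(3+20, 6+17, 14+14, 16+6, 19+3, 39+0) = 39
r[7] = max(3+39, 6+20, 14+17, …, 39+3, 23+0) = 42
r[8] = max(3+42, 6+39, 14+20, …, 23+3, 27+0) = 45
Maximum revenue is $45.
Now minimize piece count subject to staying optimal: for each k, pieces[k] = 1 + min over i with p[i]+r[k−i]=r[k] of pieces[k−i].
pieces[5] = 2
pieces[6] = 1
pieces[7] = 2
pieces[8] = 2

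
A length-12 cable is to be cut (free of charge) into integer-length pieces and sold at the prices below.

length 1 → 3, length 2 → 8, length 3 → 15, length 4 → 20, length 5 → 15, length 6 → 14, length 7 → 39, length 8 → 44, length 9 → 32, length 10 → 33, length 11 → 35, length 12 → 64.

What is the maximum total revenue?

64

Let r[k] be the best obtainable value from length k. For each k, try every first piece i and keep the best of price[i] + r[k−i].
r[1] = 3
r[2] = max(3+3, 8+0) = 8
r[3] = max(3+8, 8+3, 15+0) = 15
r[4] = max(3+15, 8+8, 15+3, 20+0) = 20
r[5] = max(3+20, 8+15, 15+8, 20+3, 15+0) = 23
r[6] = max(3+23, 8+20, 15+15, 20+8, 15+3, 14+0) = 30
r[7] = max(3+30, 8+23, 15+20, …, 14+3, 39+0) = 39
r[8] = max(3+39, 8+30, 15+23, …, 39+3, 44+0) = 44
r[9] = max(3+44, 8+39, 15+30, …, 44+3, 32+0) = 47
r[10] = max(3+47, 8+44, 15+39, …, 32+3, 33+0) = 54
r[11] = max(3+54, 8+47, 15+44, …, 33+3, 35+0) = 59
r[12] = max(3+59, 8+54, 15+47, …, 35+3, 64+0) = 64
One optimal cutting: 8 + 4 → 44 + 20 = 64.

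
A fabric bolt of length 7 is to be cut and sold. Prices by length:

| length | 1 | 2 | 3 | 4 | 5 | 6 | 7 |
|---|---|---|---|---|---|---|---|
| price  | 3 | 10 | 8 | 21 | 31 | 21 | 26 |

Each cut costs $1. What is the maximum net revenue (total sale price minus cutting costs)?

40

Consider every possible first cut. r[k] is the best of p[i]+r[k−i] over all sellable i≤k, charging 1 whenever i<k.
r[1] = 3
r[2] = 10
r[3] = 12  (first piece 1, then r[2]=10)
r[4] = 21
r[5] = 31
r[6] = 33  (first piece 1, then r[5]=31)
r[7] = 40  (first piece 2, then r[5]=31)
One optimal plan: pieces 5 + 2 (1 cut) → $41 − $1 = $40.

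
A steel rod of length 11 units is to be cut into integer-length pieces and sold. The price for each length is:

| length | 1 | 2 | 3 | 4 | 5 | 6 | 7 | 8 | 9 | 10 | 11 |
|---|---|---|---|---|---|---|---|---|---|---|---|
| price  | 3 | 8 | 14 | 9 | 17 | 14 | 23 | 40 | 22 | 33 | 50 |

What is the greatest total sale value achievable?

54

Consider every possible first cut. best[k] is the best of p[i]+best[k−i] over all sellable i≤k.
best[1] = 3
best[2] = 8
best[3] = 14
best[4] = 17  (first piece 1, then best[3]=14)
best[5] = 22  (first piece 2, then best[3]=14)
best[6] = 28  (first piece 3, then best[3]=14)
best[7] = 31  (first piece 1, then best[6]=28)
best[8] = 40
best[9] = 43  (first piece 1, then best[8]=40)
best[10] = 48  (first piece 2, then best[8]=40)
best[11] = 54  (first piece 3, then best[8]=40)
One optimal cutting: 8 + 3 → $40 + $14 = $54.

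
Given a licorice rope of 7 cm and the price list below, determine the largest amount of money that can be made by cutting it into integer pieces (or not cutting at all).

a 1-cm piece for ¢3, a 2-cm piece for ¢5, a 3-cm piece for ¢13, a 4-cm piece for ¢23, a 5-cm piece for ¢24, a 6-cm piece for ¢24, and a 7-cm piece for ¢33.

36

Let r[k] be the best obtainable value from length k. For each k, try every first piece i and keep the best of price[i] + r[k−i].
r[1] = 3
r[2] = max(3+3, 5+0) = 6
r[3] = max(3+6, 5+3, 13+0) = 13
r[4] = max(3+13, 5+6, 13+3, 23+0) = 23
r[5] = max(3+23, 5+13, 13+6, 23+3, 24+0) = 26
r[6] = max(3+26, 5+23, 13+13, 23+6, 24+3, 24+0) = 29
r[7] = max(3+29, 5+26, 13+23, …, 24+3, 33+0) = 36
One optimal cutting: 4 + 3 → ¢23 + ¢13 = ¢36.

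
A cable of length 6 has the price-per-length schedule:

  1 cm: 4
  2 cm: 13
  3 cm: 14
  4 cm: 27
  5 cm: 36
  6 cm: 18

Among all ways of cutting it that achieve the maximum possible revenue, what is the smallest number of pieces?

Consider every possible first cut. r[k] is the best of p[i]+r[k−i] over all sellable i≤k.
r[1] = 4
r[2] = 13
r[3] = 17  (first piece 1, then r[2]=13)
r[4] = 27
r[5] = 36
r[6] = 40  (first piece 1, then r[5]=36)
Maximum revenue is 40.
Now minimize piece count subject to staying optimal: for each k, pieces[k] = 1 + min over i with p[i]+r[k−i]=r[k] of pieces[k−i].
pieces[3] = 2
pieces[4] = 1
pieces[5] = 1
pieces[6] = 2

2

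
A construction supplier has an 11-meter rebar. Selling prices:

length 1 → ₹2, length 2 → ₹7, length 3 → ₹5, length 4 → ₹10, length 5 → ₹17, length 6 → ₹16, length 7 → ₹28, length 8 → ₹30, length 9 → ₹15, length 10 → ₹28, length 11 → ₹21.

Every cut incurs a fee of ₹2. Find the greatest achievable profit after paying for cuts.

38

Consider every possible first cut. v[k] is the best of p[i]+v[k−i] over all sellable i≤k, charging 2 whenever i<k.
v[1] = 2
v[2] = max(2+2-2, 7+0) = 7
v[3] = max(2+7-2, 7+2-2, 5+0) = 7
v[4] = max(2+7-2, 7+7-2, 5+2-2, 10+0) = 12
v[5] = max(2+12-2, 7+7-2, 5+7-2, 10+2-2, 17+0) = 17
v[6] = max(2+17-2, 7+12-2, 5+7-2, 10+7-2, 17+2-2, 16+0) = 17
v[7] = max(2+17-2, 7+17-2, 5+12-2, …, 16+2-2, 28+0) = 28
v[8] = max(2+28-2, 7+17-2, 5+17-2, …, 28+2-2, 30+0) = 30
v[9] = max(2+30-2, 7+28-2, 5+17-2, …, 30+2-2, 15+0) = 33
v[10] = max(2+33-2, 7+30-2, 5+28-2, …, 15+2-2, 28+0) = 35
v[11] = max(2+35-2, 7+33-2, 5+30-2, …, 28+2-2, 21+0) = 38
One optimal plan: pieces 7 + 2 + 2 (2 cuts) → ₹42 − ₹4 = ₹38.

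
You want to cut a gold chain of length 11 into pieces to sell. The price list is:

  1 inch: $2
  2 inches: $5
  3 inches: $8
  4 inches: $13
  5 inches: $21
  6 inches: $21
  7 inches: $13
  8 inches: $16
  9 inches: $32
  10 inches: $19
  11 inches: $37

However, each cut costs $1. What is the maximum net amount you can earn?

Consider every possible first cut. r[k] is the best of p[i]+r[k−i] over all sellable i≤k, charging 1 whenever i<k.
r[1] = 2
r[2] = 5
r[3] = 8
r[4] = 13
r[5] = 21
r[6] = 22  (first piece 1, then r[5]=21)
r[7] = 25  (first piece 2, then r[5]=21)
r[8] = 28  (first piece 3, then r[5]=21)
r[9] = 33  (first piece 4, then r[5]=21)
r[10] = 41  (first piece 5, then r[5]=21)
r[11] = 42  (first piece 1, then r[10]=41)
One optimal plan: pieces 5 + 5 + 1 (2 cuts) → $44 − $2 = $42.

42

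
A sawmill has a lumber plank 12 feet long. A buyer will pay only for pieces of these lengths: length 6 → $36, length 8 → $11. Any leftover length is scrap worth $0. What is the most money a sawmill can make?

72

Build best[k] bottom-up: best[k] = max over allowed piece i of (p[i] + best[k−i]).
best[1] = 0
best[2] = 0
best[3] = 0
best[4] = 0
best[5] = 0
best[6] = 36
best[7] = 36
best[8] = max(36+0, 11+0) = 36
best[9] = max(36+0, 11+0) = 36
best[10] = max(36+0, 11+0) = 36
best[11] = max(36+0, 11+0) = 36
best[12] = max(36+36, 11+0) = 72
One optimal cutting: 6 + 6 → $72.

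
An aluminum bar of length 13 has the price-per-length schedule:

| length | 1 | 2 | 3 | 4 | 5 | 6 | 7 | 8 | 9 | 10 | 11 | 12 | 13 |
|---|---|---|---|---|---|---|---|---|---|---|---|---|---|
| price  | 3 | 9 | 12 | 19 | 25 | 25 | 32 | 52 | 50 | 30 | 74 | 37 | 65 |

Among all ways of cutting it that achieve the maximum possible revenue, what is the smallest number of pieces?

Build r[k] bottom-up: r[k] = max over allowed piece i of (p[i] + r[k−i]).
r[1] = 3
r[2] = max(3+3, 9+0) = 9
r[3] = max(3+9, 9+3, 12+0) = 12
r[4] = max(3+12, 9+9, 12+3, 19+0) = 19
r[5] = max(3+19, 9+12, 12+9, 19+3, 25+0) = 25
r[6] = max(3+25, 9+19, 12+12, 19+9, 25+3, 25+0) = 28
r[7] = max(3+28, 9+25, 12+19, …, 25+3, 32+0) = 34
r[8] = max(3+34, 9+28, 12+25, …, 32+3, 52+0) = 52
r[9] = max(3+52, 9+34, 12+28, …, 52+3, 50+0) = 55
r[10] = max(3+55, 9+52, 12+34, …, 50+3, 30+0) = 61
r[11] = max(3+61, 9+55, 12+52, …, 30+3, 74+0) = 74
r[12] = max(3+74, 9+61, 12+55, …, 74+3, 37+0) = 77
r[13] = max(3+77, 9+74, 12+61, …, 37+3, 65+0) = 83
Maximum revenue is $83.
Now minimize piece count subject to staying optimal: for each k, pieces[k] = 1 + min over i with p[i]+r[k−i]=r[k] of pieces[k−i].
pieces[10] = 2
pieces[11] = 1
pieces[12] = 2
pieces[13] = 2

2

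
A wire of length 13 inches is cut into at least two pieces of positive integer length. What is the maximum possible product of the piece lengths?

Define m[k] = max over 1≤i<k of i · max(k−i, m[k−i]); the inner max lets the remainder stay uncut if that's better.
m[2] = 1·max(1,0) = 1·1 = 1
m[3] = max(1·2, 2·1) = 2
m[4] = max(1·3, 2·2, 3·1) = 4
m[5] = max(1·4, 2·3, 3·2, 4·1) = 6
m[6] = max(1·6, 2·4, 3·3, 4·2, 5·1) = 9
m[7] = max(1·9, 2·6, 3·4, 4·3, 5·2, 6·1) = 12
m[8] = max(1·12, 2·9, 3·6, …, 6·2, 7·1) = 18
m[9] = max(1·18, 2·12, 3·9, …, 7·2, 8·1) = 27
m[10] = max(1·27, 2·18, 3·12, …, 8·2, 9·1) = 36
m[11] = max(1·36, 2·27, 3·18, …, 9·2, 10·1) = 54
m[12] = max(1·54, 2·36, 3·27, …, 10·2, 11·1) = 81
m[13] = max(1·81, 2·54, 3·36, …, 11·2, 12·1) = 108
One optimal split: 3 + 3 + 3 + 2 + 2; product 3·3·3·2·2 = 108.

108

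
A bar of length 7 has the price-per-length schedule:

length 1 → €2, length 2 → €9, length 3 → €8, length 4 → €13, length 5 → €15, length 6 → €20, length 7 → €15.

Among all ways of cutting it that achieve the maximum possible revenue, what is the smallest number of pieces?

Let r[k] be the best obtainable value from length k. For each k, try every first piece i and keep the best of price[i] + r[k−i].
r[1] = 2
r[2] = max(2+2, 9+0) = 9
r[3] = max(2+9, 9+2, 8+0) = 11
r[4] = max(2+11, 9+9, 8+2, 13+0) = 18
r[5] = max(2+18, 9+11, 8+9, 13+2, 15+0) = 20
r[6] = max(2+20, 9+18, 8+11, 13+9, 15+2, 20+0) = 27
r[7] = max(2+27, 9+20, 8+18, …, 20+2, 15+0) = 29
Maximum revenue is €29.
Now minimize piece count subject to staying optimal: for each k, pieces[k] = 1 + min over i with p[i]+r[k−i]=r[k] of pieces[k−i].
pieces[4] = 2
pieces[5] = 3
pieces[6] = 3
pieces[7] = 4

4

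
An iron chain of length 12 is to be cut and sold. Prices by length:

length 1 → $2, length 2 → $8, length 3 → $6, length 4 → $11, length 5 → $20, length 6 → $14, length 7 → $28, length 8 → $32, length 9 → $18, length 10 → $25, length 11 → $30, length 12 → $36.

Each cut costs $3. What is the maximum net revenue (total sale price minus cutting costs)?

45

Let net[k] be the best obtainable value from length k. For each k, try every first piece i and keep the best of price[i] + net[k−i] minus the 3 cut fee when i<k.
net[1] = 2
net[2] = 8
net[3] = 7  (first piece 1, then net[2]=8)
net[4] = 13  (first piece 2, then net[2]=8)
net[5] = 20
net[6] = 19  (first piece 1, then net[5]=20)
net[7] = 28
net[8] = 32
net[9] = 33  (first piece 2, then net[7]=28)
net[10] = 37  (first piece 2, then net[8]=32)
net[11] = 38  (first piece 2, then net[9]=33)
net[12] = 45  (first piece 5, then net[7]=28)
One optimal plan: pieces 7 + 5 (1 cut) → $48 − $3 = $45.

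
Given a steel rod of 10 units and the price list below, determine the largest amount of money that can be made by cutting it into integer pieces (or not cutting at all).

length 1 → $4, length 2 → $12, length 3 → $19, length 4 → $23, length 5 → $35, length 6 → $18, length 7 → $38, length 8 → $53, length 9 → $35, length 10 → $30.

70

Build r[k] bottom-up: r[k] = max over allowed piece i of (p[i] + r[k−i]).
r[1] = 4
r[2] = max(4+4, 12+0) = 12
r[3] = max(4+12, 12+4, 19+0) = 19
r[4] = max(4+19, 12+12, 19+4, 23+0) = 24
r[5] = max(4+24, 12+19, 19+12, 23+4, 35+0) = 35
r[6] = max(4+35, 12+24, 19+19, 23+12, 35+4, 18+0) = 39
r[7] = max(4+39, 12+35, 19+24, …, 18+4, 38+0) = 47
r[8] = max(4+47, 12+39, 19+35, …, 38+4, 53+0) = 54
r[9] = max(4+54, 12+47, 19+39, …, 53+4, 35+0) = 59
r[10] = max(4+59, 12+54, 19+47, …, 35+4, 30+0) = 70
One optimal cutting: 5 + 5 → $35 + $35 = $70.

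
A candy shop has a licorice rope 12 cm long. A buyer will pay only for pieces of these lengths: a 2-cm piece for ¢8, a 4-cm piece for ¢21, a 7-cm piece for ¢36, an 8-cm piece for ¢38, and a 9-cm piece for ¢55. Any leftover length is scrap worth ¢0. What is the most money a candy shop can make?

63

Build r[k] bottom-up: r[k] = max over allowed piece i of (p[i] + r[k−i]).
r[1] = 0
r[2] = 8
r[3] = 8
r[4] = max(8+8, 21+0) = 21
r[5] = max(8+8, 21+0) = 21
r[6] = max(8+21, 21+8) = 29
r[7] = max(8+21, 21+8, 36+0) = 36
r[8] = max(8+29, 21+21, 36+0, 38+0) = 42
r[9] = max(8+36, 21+21, 36+8, 38+0, 55+0) = 55
r[10] = max(8+42, 21+29, 36+8, 38+8, 55+0) = 55
r[11] = max(8+55, 21+36, 36+21, 38+8, 55+8) = 63
r[12] = max(8+55, 21+42, 36+21, 38+21, 55+8) = 63
One optimal cutting: pieces 9 + 2 with 1 cm of scrap → ¢63.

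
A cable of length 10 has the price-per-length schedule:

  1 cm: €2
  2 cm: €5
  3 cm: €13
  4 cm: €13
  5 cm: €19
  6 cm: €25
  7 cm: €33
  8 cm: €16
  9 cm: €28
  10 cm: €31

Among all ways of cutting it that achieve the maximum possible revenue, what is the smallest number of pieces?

2

Build r[k] bottom-up: r[k] = max over allowed piece i of (p[i] + r[k−i]).
r[1] = 2
r[2] = 5
r[3] = 13
r[4] = 15  (first piece 1, then r[3]=13)
r[5] = 19
r[6] = 26  (first piece 3, then r[3]=13)
r[7] = 33
r[8] = 35  (first piece 1, then r[7]=33)
r[9] = 39  (first piece 3, then r[6]=26)
r[10] = 46  (first piece 3, then r[7]=33)
Maximum revenue is €46.
Now minimize piece count subject to staying optimal: for each k, pieces[k] = 1 + min over i with p[i]+r[k−i]=r[k] of pieces[k−i].
pieces[7] = 1
pieces[8] = 2
pieces[9] = 3
pieces[10] = 2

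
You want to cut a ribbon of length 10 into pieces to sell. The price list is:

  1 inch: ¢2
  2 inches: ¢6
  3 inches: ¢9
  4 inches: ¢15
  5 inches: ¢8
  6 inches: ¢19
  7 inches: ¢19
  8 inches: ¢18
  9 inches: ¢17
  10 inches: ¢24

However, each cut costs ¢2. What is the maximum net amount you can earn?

Consider every possible first cut. v[k] is the best of p[i]+v[k−i] over all sellable i≤k, charging 2 whenever i<k.
v[1] = 2
v[2] = 6
v[3] = 9
v[4] = 15
v[5] = 15  (first piece 1, then v[4]=15)
v[6] = 19  (first piece 2, then v[4]=15)
v[7] = 22  (first piece 3, then v[4]=15)
v[8] = 28  (first piece 4, then v[4]=15)
v[9] = 28  (first piece 1, then v[8]=28)
v[10] = 32  (first piece 2, then v[8]=28)
One optimal plan: pieces 4 + 4 + 2 (2 cuts) → ¢36 − ¢4 = ¢32.

32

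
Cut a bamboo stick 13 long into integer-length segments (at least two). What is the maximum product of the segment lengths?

108

Let g[k] be the best product for length k (with at least one cut). For each first piece i, the rest contributes max(k−i, g[k−i]).
g[2] = 1×max(1,0) = 1×1 = 1
g[3] = 1×max(2,1) = 1×2 = 2
g[4] = 2×max(2,1) = 2×2 = 4
g[5] = 2×max(3,2) = 2×3 = 6
g[6] = 3×max(3,2) = 3×3 = 9
g[7] = 2×max(5,6) = 2×6 = 12
g[8] = 2×max(6,9) = 2×9 = 18
g[9] = 3×max(6,9) = 3×9 = 27
g[10] = 2×max(8,18) = 2×18 = 36
g[11] = 2×max(9,27) = 2×27 = 54
g[12] = 3×max(9,27) = 3×27 = 81
g[13] = 2×max(11,54) = 2×54 = 108
One optimal split: 3 + 3 + 3 + 2 + 2; product 3×3×3×2×2 = 108.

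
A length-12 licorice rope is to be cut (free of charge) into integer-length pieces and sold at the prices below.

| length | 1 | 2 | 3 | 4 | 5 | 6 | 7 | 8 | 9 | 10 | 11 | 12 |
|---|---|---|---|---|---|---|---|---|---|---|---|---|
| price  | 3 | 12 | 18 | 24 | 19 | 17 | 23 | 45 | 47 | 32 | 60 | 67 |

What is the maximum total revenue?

Consider every possible first cut. best[k] is the best of p[i]+best[k−i] over all sellable i≤k.
best[1] = 3
best[2] = max(3+3, 12+0) = 12
best[3] = max(3+12, 12+3, 18+0) = 18
best[4] = max(3+18, 12+12, 18+3, 24+0) = 24
best[5] = max(3+24, 12+18, 18+12, 24+3, 19+0) = 30
best[6] = max(3+30, 12+24, 18+18, 24+12, 19+3, 17+0) = 36
best[7] = max(3+36, 12+30, 18+24, …, 17+3, 23+0) = 42
best[8] = max(3+42, 12+36, 18+30, …, 23+3, 45+0) = 48
best[9] = max(3+48, 12+42, 18+36, …, 45+3, 47+0) = 54
best[10] = max(3+54, 12+48, 18+42, …, 47+3, 32+0) = 60
best[11] = max(3+60, 12+54, 18+48, …, 32+3, 60+0) = 66
best[12] = max(3+66, 12+60, 18+54, …, 60+3, 67+0) = 72
One optimal cutting: 2 + 2 + 2 + 2 + 2 + 2 → ¢12 + ¢12 + ¢12 + ¢12 + ¢12 + ¢12 = ¢72.

72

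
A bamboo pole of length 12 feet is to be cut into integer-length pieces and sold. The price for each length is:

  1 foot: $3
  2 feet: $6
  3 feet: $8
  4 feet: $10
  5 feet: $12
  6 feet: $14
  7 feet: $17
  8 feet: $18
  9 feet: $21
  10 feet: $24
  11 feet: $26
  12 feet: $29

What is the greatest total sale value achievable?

36

Build v[k] bottom-up: v[k] = max over allowed piece i of (p[i] + v[k−i]).
v[1] = 3
v[2] = max(3+3, 6+0) = 6
v[3] = max(3+6, 6+3, 8+0) = 9
v[4] = max(3+9, 6+6, 8+3, 10+0) = 12
v[5] = max(3+12, 6+9, 8+6, 10+3, 12+0) = 15
v[6] = max(3+15, 6+12, 8+9, 10+6, 12+3, 14+0) = 18
v[7] = max(3+18, 6+15, 8+12, …, 14+3, 17+0) = 21
v[8] = max(3+21, 6+18, 8+15, …, 17+3, 18+0) = 24
v[9] = max(3+24, 6+21, 8+18, …, 18+3, 21+0) = 27
v[10] = max(3+27, 6+24, 8+21, …, 21+3, 24+0) = 30
v[11] = max(3+30, 6+27, 8+24, …, 24+3, 26+0) = 33
v[12] = max(3+33, 6+30, 8+27, …, 26+3, 29+0) = 36
One optimal cutting: 1 + 1 + 1 + 1 + 1 + 1 + 1 + 1 + 1 + 1 + 1 + 1 → $3 + $3 + $3 + $3 + $3 + $3 + $3 + $3 + $3 + $3 + $3 + $3 = $36.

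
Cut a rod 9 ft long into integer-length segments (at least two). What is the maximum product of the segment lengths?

27

Define g[k] = max over 1≤i<k of i · max(k−i, g[k−i]); the inner max lets the remainder stay uncut if that's better.
g[2] = 1·max(1,0) = 1·1 = 1
g[3] = 1·max(2,1) = 1·2 = 2
g[4] = 2·max(2,1) = 2·2 = 4
g[5] = 2·max(3,2) = 2·3 = 6
g[6] = 3·max(3,2) = 3·3 = 9
g[7] = 2·max(5,6) = 2·6 = 12
g[8] = 2·max(6,9) = 2·9 = 18
g[9] = 3·max(6,9) = 3·9 = 27
One optimal split: 3 + 3 + 3; product 3·3·3 = 27.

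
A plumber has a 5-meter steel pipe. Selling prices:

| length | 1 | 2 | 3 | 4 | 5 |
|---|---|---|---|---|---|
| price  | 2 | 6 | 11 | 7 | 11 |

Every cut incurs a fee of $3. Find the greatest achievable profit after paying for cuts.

Consider every possible first cut. r[k] is the best of p[i]+r[k−i] over all sellable i≤k, charging 3 whenever i<k.
r[1] = 2
r[2] = max(2+2-3, 6+0) = 6
r[3] = max(2+6-3, 6+2-3, 11+0) = 11
r[4] = max(2+11-3, 6+6-3, 11+2-3, 7+0) = 10
r[5] = max(2+10-3, 6+11-3, 11+6-3, 7+2-3, 11+0) = 14
One optimal plan: pieces 3 + 2 (1 cut) → $17 − $3 = $14.

14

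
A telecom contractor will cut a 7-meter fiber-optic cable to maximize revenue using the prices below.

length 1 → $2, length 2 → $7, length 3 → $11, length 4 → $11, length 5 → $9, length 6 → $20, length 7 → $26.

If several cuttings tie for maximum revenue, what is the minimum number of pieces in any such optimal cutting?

1

Let r[k] be the best obtainable value from length k. For each k, try every first piece i and keep the best of price[i] + r[k−i].
r[1] = 2
r[2] = max(2+2, 7+0) = 7
r[3] = max(2+7, 7+2, 11+0) = 11
r[4] = max(2+11, 7+7, 11+2, 11+0) = 14
r[5] = max(2+14, 7+11, 11+7, 11+2, 9+0) = 18
r[6] = max(2+18, 7+14, 11+11, 11+7, 9+2, 20+0) = 22
r[7] = max(2+22, 7+18, 11+14, …, 20+2, 26+0) = 26
Maximum revenue is $26.
Now minimize piece count subject to staying optimal: for each k, pieces[k] = 1 + min over i with p[i]+r[k−i]=r[k] of pieces[k−i].
pieces[4] = 2
pieces[5] = 2
pieces[6] = 2
pieces[7] = 1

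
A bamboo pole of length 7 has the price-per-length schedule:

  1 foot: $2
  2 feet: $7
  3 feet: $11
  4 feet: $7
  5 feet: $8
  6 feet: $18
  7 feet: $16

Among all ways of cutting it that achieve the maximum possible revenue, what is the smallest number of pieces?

Build r[k] bottom-up: r[k] = max over allowed piece i of (p[i] + r[k−i]).
r[1] = 2
r[2] = 7
r[3] = 11
r[4] = 14  (first piece 2, then r[2]=7)
r[5] = 18  (first piece 2, then r[3]=11)
r[6] = 22  (first piece 3, then r[3]=11)
r[7] = 25  (first piece 2, then r[5]=18)
Maximum revenue is $25.
Now minimize piece count subject to staying optimal: for each k, pieces[k] = 1 + min over i with p[i]+r[k−i]=r[k] of pieces[k−i].
pieces[4] = 2
pieces[5] = 2
pieces[6] = 2
pieces[7] = 3

3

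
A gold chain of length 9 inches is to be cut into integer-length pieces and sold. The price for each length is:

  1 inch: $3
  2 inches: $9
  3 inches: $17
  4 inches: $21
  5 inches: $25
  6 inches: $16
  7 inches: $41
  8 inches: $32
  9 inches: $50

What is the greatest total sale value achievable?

Let r[k] be the best obtainable value from length k. For each k, try every first piece i and keep the best of price[i] + r[k−i].
r[1] = 3
r[2] = 9
r[3] = 17
r[4] = 21
r[5] = 26  (first piece 2, then r[3]=17)
r[6] = 34  (first piece 3, then r[3]=17)
r[7] = 41
r[8] = 44  (first piece 1, then r[7]=41)
r[9] = 51  (first piece 3, then r[6]=34)
One optimal cutting: 3 + 3 + 3 → $17 + $17 + $17 = $51.

51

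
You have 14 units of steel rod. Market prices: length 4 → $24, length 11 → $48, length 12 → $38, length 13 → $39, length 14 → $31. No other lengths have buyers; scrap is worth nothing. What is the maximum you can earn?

Let r[k] be the best obtainable value from length k. For each k, try every first piece i and keep the best of price[i] + r[k−i].
r[1] = 0
r[2] = 0
r[3] = 0
r[4] = 24
r[5] = 24
r[6] = 24
r[7] = 24
r[8] = 48  (first piece 4, then r[4]=24)
r[9] = 48
r[10] = 48
r[11] = 48
r[12] = 72  (first piece 4, then r[8]=48)
r[13] = 72
r[14] = 72
One optimal cutting: pieces 4 + 4 + 4 with 2 units of scrap → $72.

72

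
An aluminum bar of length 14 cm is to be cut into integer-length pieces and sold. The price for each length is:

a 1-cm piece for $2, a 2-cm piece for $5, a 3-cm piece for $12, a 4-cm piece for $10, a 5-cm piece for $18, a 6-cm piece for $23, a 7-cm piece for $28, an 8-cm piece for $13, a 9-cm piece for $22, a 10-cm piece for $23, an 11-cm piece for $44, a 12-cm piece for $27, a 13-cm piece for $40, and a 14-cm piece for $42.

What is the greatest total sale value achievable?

Consider every possible first cut. r[k] is the best of p[i]+r[k−i] over all sellable i≤k.
r[1] = 2
r[2] = max(2+2, 5+0) = 5
r[3] = max(2+5, 5+2, 12+0) = 12
r[4] = max(2+12, 5+5, 12+2, 10+0) = 14
r[5] = max(2+14, 5+12, 12+5, 10+2, 18+0) = 18
r[6] = max(2+18, 5+14, 12+12, 10+5, 18+2, 23+0) = 24
r[7] = max(2+24, 5+18, 12+14, …, 23+2, 28+0) = 28
r[8] = max(2+28, 5+24, 12+18, …, 28+2, 13+0) = 30
r[9] = max(2+30, 5+28, 12+24, …, 13+2, 22+0) = 36
r[10] = max(2+36, 5+30, 12+28, …, 22+2, 23+0) = 40
r[11] = max(2+40, 5+36, 12+30, …, 23+2, 44+0) = 44
r[12] = max(2+44, 5+40, 12+36, …, 44+2, 27+0) = 48
r[13] = max(2+48, 5+44, 12+40, …, 27+2, 40+0) = 52
r[14] = max(2+52, 5+48, 12+44, …, 40+2, 42+0) = 56
One optimal cutting: 11 + 3 → $44 + $12 = $56.

56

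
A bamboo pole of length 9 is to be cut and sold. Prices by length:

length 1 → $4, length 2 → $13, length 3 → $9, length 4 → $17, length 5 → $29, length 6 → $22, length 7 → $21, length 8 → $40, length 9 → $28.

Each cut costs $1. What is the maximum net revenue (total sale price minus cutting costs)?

Build v[k] bottom-up: v[k] = max over allowed piece i of (p[i] + v[k−i]) − 1 per cut.
v[1] = 4
v[2] = 13
v[3] = 16  (first piece 1, then v[2]=13)
v[4] = 25  (first piece 2, then v[2]=13)
v[5] = 29
v[6] = 37  (first piece 2, then v[4]=25)
v[7] = 41  (first piece 2, then v[5]=29)
v[8] = 49  (first piece 2, then v[6]=37)
v[9] = 53  (first piece 2, then v[7]=41)
One optimal plan: pieces 5 + 2 + 2 (2 cuts) → $55 − $2 = $53.

53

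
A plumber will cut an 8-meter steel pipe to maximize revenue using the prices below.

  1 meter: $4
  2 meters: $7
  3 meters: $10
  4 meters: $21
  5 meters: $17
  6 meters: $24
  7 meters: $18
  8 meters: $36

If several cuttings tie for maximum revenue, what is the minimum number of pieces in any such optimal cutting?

2

Consider every possible first cut. r[k] is the best of p[i]+r[k−i] over all sellable i≤k.
r[1] = 4
r[2] = 8  (first piece 1, then r[1]=4)
r[3] = 12  (first piece 1, then r[2]=8)
r[4] = 21
r[5] = 25  (first piece 1, then r[4]=21)
r[6] = 29  (first piece 1, then r[5]=25)
r[7] = 33  (first piece 1, then r[6]=29)
r[8] = 42  (first piece 4, then r[4]=21)
Maximum revenue is $42.
Now minimize piece count subject to staying optimal: for each k, pieces[k] = 1 + min over i with p[i]+r[k−i]=r[k] of pieces[k−i].
pieces[5] = 2
pieces[6] = 3
pieces[7] = 4
pieces[8] = 2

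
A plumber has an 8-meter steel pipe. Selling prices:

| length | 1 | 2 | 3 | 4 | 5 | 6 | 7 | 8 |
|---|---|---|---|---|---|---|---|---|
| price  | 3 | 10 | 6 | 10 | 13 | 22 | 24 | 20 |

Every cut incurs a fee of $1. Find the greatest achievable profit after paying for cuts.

37

Let net[k] be the best obtainable value from length k. For each k, try every first piece i and keep the best of price[i] + net[k−i] minus the 1 cut fee when i<k.
net[1] = 3
net[2] = 10
net[3] = 12  (first piece 1, then net[2]=10)
net[4] = 19  (first piece 2, then net[2]=10)
net[5] = 21  (first piece 1, then net[4]=19)
net[6] = 28  (first piece 2, then net[4]=19)
net[7] = 30  (first piece 1, then net[6]=28)
net[8] = 37  (first piece 2, then net[6]=28)
One optimal plan: pieces 2 + 2 + 2 + 2 (3 cuts) → $40 − $3 = $37.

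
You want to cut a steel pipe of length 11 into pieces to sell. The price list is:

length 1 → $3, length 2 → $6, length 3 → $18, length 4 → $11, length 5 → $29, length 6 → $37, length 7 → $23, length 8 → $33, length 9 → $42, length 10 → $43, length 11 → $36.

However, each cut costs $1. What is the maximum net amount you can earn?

65

Let v[k] be the best obtainable value from length k. For each k, try every first piece i and keep the best of price[i] + v[k−i] minus the 1 cut fee when i<k.
v[1] = 3
v[2] = max(3+3-1, 6+0) = 6
v[3] = max(3+6-1, 6+3-1, 18+0) = 18
v[4] = max(3+18-1, 6+6-1, 18+3-1, 11+0) = 20
v[5] = max(3+20-1, 6+18-1, 18+6-1, 11+3-1, 29+0) = 29
v[6] = max(3+29-1, 6+20-1, 18+18-1, 11+6-1, 29+3-1, 37+0) = 37
v[7] = max(3+37-1, 6+29-1, 18+20-1, …, 37+3-1, 23+0) = 39
v[8] = max(3+39-1, 6+37-1, 18+29-1, …, 23+3-1, 33+0) = 46
v[9] = max(3+46-1, 6+39-1, 18+37-1, …, 33+3-1, 42+0) = 54
v[10] = max(3+54-1, 6+46-1, 18+39-1, …, 42+3-1, 43+0) = 57
v[11] = max(3+57-1, 6+54-1, 18+46-1, …, 43+3-1, 36+0) = 65
One optimal plan: pieces 6 + 5 (1 cut) → $66 − $1 = $65.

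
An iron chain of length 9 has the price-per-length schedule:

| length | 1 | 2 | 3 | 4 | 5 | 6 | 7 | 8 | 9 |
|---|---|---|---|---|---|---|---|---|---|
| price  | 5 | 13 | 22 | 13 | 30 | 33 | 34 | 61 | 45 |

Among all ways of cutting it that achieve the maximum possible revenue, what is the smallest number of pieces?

2

Let r[k] be the best obtainable value from length k. For each k, try every first piece i and keep the best of price[i] + r[k−i].
r[1] = 5
r[2] = 13
r[3] = 22
r[4] = 27  (first piece 1, then r[3]=22)
r[5] = 35  (first piece 2, then r[3]=22)
r[6] = 44  (first piece 3, then r[3]=22)
r[7] = 49  (first piece 1, then r[6]=44)
r[8] = 61
r[9] = 66  (first piece 1, then r[8]=61)
Maximum revenue is $66.
Now minimize piece count subject to staying optimal: for each k, pieces[k] = 1 + min over i with p[i]+r[k−i]=r[k] of pieces[k−i].
pieces[6] = 2
pieces[7] = 3
pieces[8] = 1
pieces[9] = 2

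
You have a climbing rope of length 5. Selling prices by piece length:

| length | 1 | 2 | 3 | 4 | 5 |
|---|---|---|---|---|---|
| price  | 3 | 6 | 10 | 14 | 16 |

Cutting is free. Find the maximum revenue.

17

Let R[k] be the best obtainable value from length k. For each k, try every first piece i and keep the best of price[i] + R[k−i].
R[1] = 3
R[2] = 6  (first piece 1, then R[1]=3)
R[3] = 10
R[4] = 14
R[5] = 17  (first piece 1, then R[4]=14)
One optimal cutting: 4 + 1 → €14 + €3 = €17.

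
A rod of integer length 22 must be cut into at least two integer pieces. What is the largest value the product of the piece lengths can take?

2916

Fill f[k] for k=2..22: at each k try every first piece i and multiply by the better of (k−i) uncut or f[k−i].
Small cases: f[2]=1, f[3]=2, f[4]=4, f[5]=6, f[6]=9, f[7]=12, f[8]=18, f[9]=27, f[10]=36, f[11]=54, f[12]=81, f[13]=108, f[14]=162, f[15]=243, f[16]=324.
f[17] = 2·max(15,243) = 2·243 = 486
f[18] = 3·max(15,243) = 3·243 = 729
f[19] = 2·max(17,486) = 2·486 = 972
f[20] = 2·max(18,729) = 2·729 = 1458
f[21] = 3·max(18,729) = 3·729 = 2187
f[22] = 2·max(20,1458) = 2·1458 = 2916
One optimal split: 3 + 3 + 3 + 3 + 3 + 3 + 2 + 2; product 3·3·3·3·3·3·2·2 = 2916.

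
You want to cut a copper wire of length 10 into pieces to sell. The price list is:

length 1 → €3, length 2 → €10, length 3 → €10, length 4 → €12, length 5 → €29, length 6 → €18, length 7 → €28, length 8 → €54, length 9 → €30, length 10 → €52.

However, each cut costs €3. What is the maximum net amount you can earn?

Let net[k] be the best obtainable value from length k. For each k, try every first piece i and keep the best of price[i] + net[k−i] minus the 3 cut fee when i<k.
net[1] = 3
net[2] = max(3+3-3, 10+0) = 10
net[3] = max(3+10-3, 10+3-3, 10+0) = 10
net[4] = max(3+10-3, 10+10-3, 10+3-3, 12+0) = 17
net[5] = max(3+17-3, 10+10-3, 10+10-3, 12+3-3, 29+0) = 29
net[6] = max(3+29-3, 10+17-3, 10+10-3, 12+10-3, 29+3-3, 18+0) = 29
net[7] = max(3+29-3, 10+29-3, 10+17-3, …, 18+3-3, 28+0) = 36
net[8] = max(3+36-3, 10+29-3, 10+29-3, …, 28+3-3, 54+0) = 54
net[9] = max(3+54-3, 10+36-3, 10+29-3, …, 54+3-3, 30+0) = 54
net[10] = max(3+54-3, 10+54-3, 10+36-3, …, 30+3-3, 52+0) = 61
One optimal plan: pieces 8 + 2 (1 cut) → €64 − €3 = €61.

61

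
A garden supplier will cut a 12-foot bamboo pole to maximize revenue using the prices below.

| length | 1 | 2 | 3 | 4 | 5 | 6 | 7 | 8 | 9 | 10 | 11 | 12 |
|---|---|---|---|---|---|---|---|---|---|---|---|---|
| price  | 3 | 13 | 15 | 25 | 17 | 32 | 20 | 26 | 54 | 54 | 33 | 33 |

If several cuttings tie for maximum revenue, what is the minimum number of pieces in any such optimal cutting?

6

Consider every possible first cut. r[k] is the best of p[i]+r[k−i] over all sellable i≤k.
r[1] = 3
r[2] = 13
r[3] = 16  (first piece 1, then r[2]=13)
r[4] = 26  (first piece 2, then r[2]=13)
r[5] = 29  (first piece 1, then r[4]=26)
r[6] = 39  (first piece 2, then r[4]=26)
r[7] = 42  (first piece 1, then r[6]=39)
r[8] = 52  (first piece 2, then r[6]=39)
r[9] = 55  (first piece 1, then r[8]=52)
r[10] = 65  (first piece 2, then r[8]=52)
r[11] = 68  (first piece 1, then r[10]=65)
r[12] = 78  (first piece 2, then r[10]=65)
Maximum revenue is $78.
Now minimize piece count subject to staying optimal: for each k, pieces[k] = 1 + min over i with p[i]+r[k−i]=r[k] of pieces[k−i].
pieces[9] = 5
pieces[10] = 5
pieces[11] = 6
pieces[12] = 6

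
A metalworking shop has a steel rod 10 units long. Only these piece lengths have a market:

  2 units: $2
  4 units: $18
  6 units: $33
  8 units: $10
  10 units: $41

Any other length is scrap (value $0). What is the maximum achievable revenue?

Build best[k] bottom-up: best[k] = max over allowed piece i of (p[i] + best[k−i]).
best[1] = 0
best[2] = 2
best[3] = 2
best[4] = 18
best[5] = 18
best[6] = 33
best[7] = 33
best[8] = 36  (first piece 4, then best[4]=18)
best[9] = 36
best[10] = 51  (first piece 4, then best[6]=33)
One optimal cutting: 6 + 4 → $51.

51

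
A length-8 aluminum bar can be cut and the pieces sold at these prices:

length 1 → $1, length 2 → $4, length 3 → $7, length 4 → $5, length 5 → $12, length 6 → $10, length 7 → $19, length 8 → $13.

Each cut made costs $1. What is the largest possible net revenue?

19

Consider every possible first cut. v[k] is the best of p[i]+v[k−i] over all sellable i≤k, charging 1 whenever i<k.
v[1] = 1
v[2] = max(1+1-1, 4+0) = 4
v[3] = max(1+4-1, 4+1-1, 7+0) = 7
v[4] = max(1+7-1, 4+4-1, 7+1-1, 5+0) = 7
v[5] = max(1+7-1, 4+7-1, 7+4-1, 5+1-1, 12+0) = 12
v[6] = max(1+12-1, 4+7-1, 7+7-1, 5+4-1, 12+1-1, 10+0) = 13
v[7] = max(1+13-1, 4+12-1, 7+7-1, …, 10+1-1, 19+0) = 19
v[8] = max(1+19-1, 4+13-1, 7+12-1, …, 19+1-1, 13+0) = 19
One optimal plan: pieces 7 + 1 (1 cut) → $20 − $1 = $19.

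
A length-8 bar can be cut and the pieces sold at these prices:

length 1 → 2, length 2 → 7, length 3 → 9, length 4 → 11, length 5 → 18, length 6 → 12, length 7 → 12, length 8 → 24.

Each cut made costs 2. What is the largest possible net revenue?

25

Consider every possible first cut. net[k] is the best of p[i]+net[k−i] over all sellable i≤k, charging 2 whenever i<k.
net[1] = 2
net[2] = 7
net[3] = 9
net[4] = 12  (first piece 2, then net[2]=7)
net[5] = 18
net[6] = 18  (first piece 1, then net[5]=18)
net[7] = 23  (first piece 2, then net[5]=18)
net[8] = 25  (first piece 3, then net[5]=18)
One optimal plan: pieces 5 + 3 (1 cut) → 27 − 2 = 25.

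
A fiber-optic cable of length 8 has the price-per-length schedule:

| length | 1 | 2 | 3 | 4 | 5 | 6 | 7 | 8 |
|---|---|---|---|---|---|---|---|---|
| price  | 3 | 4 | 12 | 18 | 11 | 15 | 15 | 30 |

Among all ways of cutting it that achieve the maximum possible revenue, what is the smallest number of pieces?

2

Consider every possible first cut. r[k] is the best of p[i]+r[k−i] over all sellable i≤k.
r[1] = 3
r[2] = 6  (first piece 1, then r[1]=3)
r[3] = 12
r[4] = 18
r[5] = 21  (first piece 1, then r[4]=18)
r[6] = 24  (first piece 1, then r[5]=21)
r[7] = 30  (first piece 3, then r[4]=18)
r[8] = 36  (first piece 4, then r[4]=18)
Maximum revenue is $36.
Now minimize piece count subject to staying optimal: for each k, pieces[k] = 1 + min over i with p[i]+r[k−i]=r[k] of pieces[k−i].
pieces[5] = 2
pieces[6] = 2
pieces[7] = 2
pieces[8] = 2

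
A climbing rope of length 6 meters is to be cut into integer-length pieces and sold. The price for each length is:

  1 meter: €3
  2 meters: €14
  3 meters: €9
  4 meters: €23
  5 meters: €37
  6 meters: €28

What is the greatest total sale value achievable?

Build v[k] bottom-up: v[k] = max over allowed piece i of (p[i] + v[k−i]).
v[1] = 3
v[2] = max(3+3, 14+0) = 14
v[3] = max(3+14, 14+3, 9+0) = 17
v[4] = max(3+17, 14+14, 9+3, 23+0) = 28
v[5] = max(3+28, 14+17, 9+14, 23+3, 37+0) = 37
v[6] = max(3+37, 14+28, 9+17, 23+14, 37+3, 28+0) = 42
One optimal cutting: 2 + 2 + 2 → €14 + €14 + €14 = €42.

42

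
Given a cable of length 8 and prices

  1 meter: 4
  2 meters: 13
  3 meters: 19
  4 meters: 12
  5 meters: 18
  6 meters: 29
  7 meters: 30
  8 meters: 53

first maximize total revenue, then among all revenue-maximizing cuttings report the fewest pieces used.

1

Consider every possible first cut. r[k] is the best of p[i]+r[k−i] over all sellable i≤k.
r[1] = 4
r[2] = max(4+4, 13+0) = 13
r[3] = max(4+13, 13+4, 19+0) = 19
r[4] = max(4+19, 13+13, 19+4, 12+0) = 26
r[5] = max(4+26, 13+19, 19+13, 12+4, 18+0) = 32
r[6] = max(4+32, 13+26, 19+19, 12+13, 18+4, 29+0) = 39
r[7] = max(4+39, 13+32, 19+26, …, 29+4, 30+0) = 45
r[8] = max(4+45, 13+39, 19+32, …, 30+4, 53+0) = 53
Maximum revenue is 53.
Now minimize piece count subject to staying optimal: for each k, pieces[k] = 1 + min over i with p[i]+r[k−i]=r[k] of pieces[k−i].
pieces[5] = 2
pieces[6] = 3
pieces[7] = 3
pieces[8] = 1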